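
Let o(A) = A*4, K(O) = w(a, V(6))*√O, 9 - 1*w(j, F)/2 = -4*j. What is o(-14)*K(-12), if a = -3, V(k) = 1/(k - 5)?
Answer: 672*I*√3 ≈ 1163.9*I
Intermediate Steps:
V(k) = 1/(-5 + k)
w(j, F) = 18 + 8*j (w(j, F) = 18 - (-8)*j = 18 + 8*j)
K(O) = -6*√O (K(O) = (18 + 8*(-3))*√O = (18 - 24)*√O = -6*√O)
o(A) = 4*A
o(-14)*K(-12) = (4*(-14))*(-12*I*√3) = -(-336)*2*I*√3 = -(-672)*I*√3 = 672*I*√3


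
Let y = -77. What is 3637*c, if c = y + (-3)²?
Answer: -247316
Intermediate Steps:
c = -68 (c = -77 + (-3)² = -77 + 9 = -68)
3637*c = 3637*(-68) = -247316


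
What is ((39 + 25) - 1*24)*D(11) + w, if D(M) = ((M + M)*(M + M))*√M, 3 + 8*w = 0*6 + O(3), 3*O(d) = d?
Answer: -¼ + 19360*√11 ≈ 64210.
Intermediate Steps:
O(d) = d/3
w = -¼ (w = -3/8 + (0*6 + (⅓)*3)/8 = -3/8 + (0 + 1)/8 = -3/8 + (⅛)*1 = -3/8 + ⅛ = -¼ ≈ -0.25000)
D(M) = 4*M^(5/2) (D(M) = ((2*M)*(2*M))*√M = (4*M²)*√M = 4*M^(5/2))
((39 + 25) - 1*24)*D(11) + w = ((39 + 25) - 1*24)*(4*11^(5/2)) - ¼ = (64 - 24)*(4*(121*√11)) - ¼ = 40*(484*√11) - ¼ = 19360*√11 - ¼ = -¼ + 19360*√11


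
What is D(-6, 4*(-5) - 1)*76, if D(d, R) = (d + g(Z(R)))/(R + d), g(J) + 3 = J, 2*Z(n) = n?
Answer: 494/9 ≈ 54.889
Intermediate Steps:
Z(n) = n/2
g(J) = -3 + J
D(d, R) = (-3 + d + R/2)/(R + d) (D(d, R) = (d + (-3 + R/2))/(R + d) = (-3 + d + R/2)/(R + d))
D(-6, 4*(-5) - 1)*76 = ((-3 - 6 + (4*(-5) - 1)/2)/((4*(-5) - 1) - 6))*76 = ((-3 - 6 + (-20 - 1)/2)/((-20 - 1) - 6))*76 = ((-3 - 6 + (½)*(-21))/(-21 - 6))*76 = ((-3 - 6 - 21/2)/(-27))*76 = -1/27*(-39/2)*76 = (13/18)*76 = 494/9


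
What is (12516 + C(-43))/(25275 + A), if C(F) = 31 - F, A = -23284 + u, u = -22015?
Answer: -6295/10012 ≈ -0.62875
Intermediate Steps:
A = -45299 (A = -23284 - 22015 = -45299)
(12516 + C(-43))/(25275 + A) = (12516 + (31 - 1*(-43)))/(25275 - 45299) = (12516 + (31 + 43))/(-20024) = (12516 + 74)*(-1/20024) = 12590*(-1/20024) = -6295/10012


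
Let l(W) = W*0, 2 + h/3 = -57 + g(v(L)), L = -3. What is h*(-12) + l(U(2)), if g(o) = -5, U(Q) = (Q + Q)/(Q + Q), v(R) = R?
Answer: 2304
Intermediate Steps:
U(Q) = 1 (U(Q) = (2*Q)/((2*Q)) = (2*Q)*(1/(2*Q)) = 1)
h = -192 (h = -6 + 3*(-57 - 5) = -6 + 3*(-62) = -6 - 186 = -192)
l(W) = 0
h*(-12) + l(U(2)) = -192*(-12) + 0 = 2304 + 0 = 2304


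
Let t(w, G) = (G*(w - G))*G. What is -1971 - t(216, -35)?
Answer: -309446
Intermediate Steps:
t(w, G) = G**2*(w - G)
-1971 - t(216, -35) = -1971 - (-35)**2*(216 - 1*(-35)) = -1971 - 1225*(216 + 35) = -1971 - 1225*251 = -1971 - 1*307475 = -1971 - 307475 = -309446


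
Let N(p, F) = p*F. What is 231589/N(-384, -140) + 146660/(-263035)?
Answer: 10606314203/2828152320 ≈ 3.7503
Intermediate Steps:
N(p, F) = F*p
231589/N(-384, -140) + 146660/(-263035) = 231589/((-140*(-384))) + 146660/(-263035) = 231589/53760 + 146660*(-1/263035) = 231589*(1/53760) - 29332/52607 = 231589/53760 - 29332/52607 = 10606314203/2828152320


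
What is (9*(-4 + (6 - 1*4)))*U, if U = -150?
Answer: 2700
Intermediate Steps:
(9*(-4 + (6 - 1*4)))*U = (9*(-4 + (6 - 1*4)))*(-150) = (9*(-4 + (6 - 4)))*(-150) = (9*(-4 + 2))*(-150) = (9*(-2))*(-150) = -18*(-150) = 2700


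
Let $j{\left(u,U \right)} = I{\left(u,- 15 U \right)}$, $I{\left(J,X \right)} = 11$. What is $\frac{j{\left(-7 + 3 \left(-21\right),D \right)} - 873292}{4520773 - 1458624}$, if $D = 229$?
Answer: $- \frac{873281}{3062149} \approx -0.28519$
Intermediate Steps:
$j{\left(u,U \right)} = 11$
$\frac{j{\left(-7 + 3 \left(-21\right),D \right)} - 873292}{4520773 - 1458624} = \frac{11 - 873292}{4520773 - 1458624} = - \frac{873281}{3062149}$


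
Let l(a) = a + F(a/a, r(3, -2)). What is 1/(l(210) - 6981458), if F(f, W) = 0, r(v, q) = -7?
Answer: -1/6981248 ≈ -1.4324e-7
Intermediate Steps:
l(a) = a (l(a) = a + 0 = a)
1/(l(210) - 6981458) = 1/(210 - 6981458) = 1/(-6981248) = -1/6981248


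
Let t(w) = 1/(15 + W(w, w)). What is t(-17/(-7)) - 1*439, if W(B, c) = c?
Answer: -53551/122 ≈ -438.94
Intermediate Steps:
t(w) = 1/(15 + w)
t(-17/(-7)) - 1*439 = 1/(15 - 17/(-7)) - 1*439 = 1/(15 - 17*(-1/7)) - 439 = 1/(15 + 17/7) - 439 = 1/(122/7) - 439 = 7/122 - 439 = -53551/122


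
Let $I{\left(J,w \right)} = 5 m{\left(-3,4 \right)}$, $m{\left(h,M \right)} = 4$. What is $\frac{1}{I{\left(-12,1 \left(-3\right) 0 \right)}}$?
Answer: $\frac{1}{20} \approx 0.05$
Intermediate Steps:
$I{\left(J,w \right)} = 20$ ($I{\left(J,w \right)} = 5 \cdot 4 = 20$)
$\frac{1}{I{\left(-12,1 \left(-3\right) 0 \right)}} = \frac{1}{20}$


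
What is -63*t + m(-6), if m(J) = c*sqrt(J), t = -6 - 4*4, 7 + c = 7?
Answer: 1386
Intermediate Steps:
c = 0 (c = -7 + 7 = 0)
t = -22 (t = -6 - 16 = -22)
m(J) = 0 (m(J) = 0*sqrt(J) = 0)
-63*t + m(-6) = -63*(-22) + 0 = 1386 + 0 = 1386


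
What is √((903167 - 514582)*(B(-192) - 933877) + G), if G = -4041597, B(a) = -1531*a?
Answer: I*√248669297722 ≈ 4.9867e+5*I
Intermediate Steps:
√((903167 - 514582)*(B(-192) - 933877) + G) = √((903167 - 514582)*(-1531*(-192) - 933877) - 4041597) = √(388585*(293952 - 933877) - 4041597) = √(388585*(-639925) - 4041597) = √(-248665256125 - 4041597) = √(-248669297722) = I*√248669297722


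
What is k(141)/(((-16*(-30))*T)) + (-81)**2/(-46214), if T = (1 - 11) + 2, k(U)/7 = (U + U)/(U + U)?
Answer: -12758869/88730880 ≈ -0.14379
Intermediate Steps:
k(U) = 7 (k(U) = 7*((U + U)/(U + U)) = 7*((2*U)/((2*U))) = 7*((2*U)*(1/(2*U))) = 7*1 = 7)
T = -8 (T = -10 + 2 = -8)
k(141)/(((-16*(-30))*T)) + (-81)**2/(-46214) = 7/((-16*(-30)*(-8))) + (-81)**2/(-46214) = 7/((480*(-8))) + 6561*(-1/46214) = 7/(-3840) - 6561/46214 = 7*(-1/3840) - 6561/46214 = -7/3840 - 6561/46214 = -12758869/88730880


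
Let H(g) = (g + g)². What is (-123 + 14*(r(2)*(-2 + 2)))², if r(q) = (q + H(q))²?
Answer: 15129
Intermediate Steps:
H(g) = 4*g² (H(g) = (2*g)² = 4*g²)
r(q) = (q + 4*q²)²
(-123 + 14*(r(2)*(-2 + 2)))² = (-123 + 14*((2²*(1 + 4*2)²)*(-2 + 2)))² = (-123 + 14*((4*(1 + 8)²)*0))² = (-123 + 14*((4*9²)*0))² = (-123 + 14*((4*81)*0))² = (-123 + 14*(324*0))² = (-123 + 14*0)² = (-123 + 0)² = (-123)² = 15129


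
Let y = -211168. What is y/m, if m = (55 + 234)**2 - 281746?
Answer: 211168/198225 ≈ 1.0653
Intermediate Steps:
m = -198225 (m = 289**2 - 281746 = 83521 - 281746 = -198225)
y/m = -211168/(-198225) = -211168*(-1/198225) = 211168/198225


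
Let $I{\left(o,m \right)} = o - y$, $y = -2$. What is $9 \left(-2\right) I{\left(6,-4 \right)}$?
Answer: $-144$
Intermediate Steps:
$I{\left(o,m \right)} = 2 + o$ ($I{\left(o,m \right)} = o - -2 = o + 2 = 2 + o$)
$9 \left(-2\right) I{\left(6,-4 \right)} = 9 \left(-2\right) \left(2 + 6\right) = \left(-18\right) 8 = -144$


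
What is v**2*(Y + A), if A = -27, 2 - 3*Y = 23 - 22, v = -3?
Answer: -240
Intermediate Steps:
Y = 1/3 (Y = 2/3 - (23 - 22)/3 = 2/3 - 1/3*1 = 2/3 - 1/3 = 1/3 ≈ 0.33333)
v**2*(Y + A) = (-3)**2*(1/3 - 27) = 9*(-80/3) = -240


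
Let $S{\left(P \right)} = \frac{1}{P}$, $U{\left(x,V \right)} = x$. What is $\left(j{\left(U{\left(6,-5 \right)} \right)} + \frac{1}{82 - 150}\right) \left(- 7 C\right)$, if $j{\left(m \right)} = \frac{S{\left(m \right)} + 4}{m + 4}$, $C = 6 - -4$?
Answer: $- \frac{1435}{51} \approx -28.137$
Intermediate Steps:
$C = 10$ ($C = 6 + 4 = 10$)
$j{\left(m \right)} = \frac{4 + \frac{1}{m}}{4 + m}$ ($j{\left(m \right)} = \frac{\frac{1}{m} + 4}{m + 4} = \frac{4 + \frac{1}{m}}{4 + m}$)
$\left(j{\left(U{\left(6,-5 \right)} \right)} + \frac{1}{82 - 150}\right) \left(- 7 C\right) = \left(\frac{1 + 4 \cdot 6}{6 \left(4 + 6\right)} + \frac{1}{82 - 150}\right) \left(\left(-7\right) 10\right) = \left(\frac{1 + 24}{6 \cdot 10} + \frac{1}{-68}\right) \left(-70\right) = \left(\frac{1}{6} \cdot \frac{1}{10} \cdot 25 - \frac{1}{68}\right) \left(-70\right) = \left(\frac{5}{12} - \frac{1}{68}\right) \left(-70\right) = \frac{41}{102} \left(-70\right) = - \frac{1435}{51}$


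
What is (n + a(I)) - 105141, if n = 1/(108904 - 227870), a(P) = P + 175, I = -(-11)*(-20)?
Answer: -12513557677/118966 ≈ -1.0519e+5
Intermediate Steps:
I = -220 (I = -1*220 = -220)
a(P) = 175 + P
n = -1/118966 (n = 1/(-118966) = -1/118966 ≈ -8.4058e-6)
(n + a(I)) - 105141 = (-1/118966 + (175 - 220)) - 105141 = (-1/118966 - 45) - 105141 = -5353471/118966 - 105141 = -12513557677/118966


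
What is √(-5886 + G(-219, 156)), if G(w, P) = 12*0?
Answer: 3*I*√654 ≈ 76.72*I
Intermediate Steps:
G(w, P) = 0
√(-5886 + G(-219, 156)) = √(-5886 + 0) = √(-5886) = 3*I*√654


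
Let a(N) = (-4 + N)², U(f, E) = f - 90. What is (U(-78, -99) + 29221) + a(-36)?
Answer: 30653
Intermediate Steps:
U(f, E) = -90 + f
(U(-78, -99) + 29221) + a(-36) = ((-90 - 78) + 29221) + (-4 - 36)² = (-168 + 29221) + (-40)² = 29053 + 1600 = 30653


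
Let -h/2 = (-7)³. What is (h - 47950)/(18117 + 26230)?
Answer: -47264/44347 ≈ -1.0658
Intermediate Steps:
h = 686 (h = -2*(-7)³ = -2*(-343) = 686)
(h - 47950)/(18117 + 26230) = (686 - 47950)/(18117 + 26230) = -47264/44347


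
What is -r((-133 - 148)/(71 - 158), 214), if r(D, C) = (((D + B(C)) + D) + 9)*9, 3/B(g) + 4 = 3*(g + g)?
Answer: -5165583/37120 ≈ -139.16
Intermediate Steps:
B(g) = 3/(-4 + 6*g) (B(g) = 3/(-4 + 3*(g + g)) = 3/(-4 + 3*(2*g)) = 3/(-4 + 6*g))
r(D, C) = 81 + 18*D + 27/(2*(-2 + 3*C)) (r(D, C) = (((D + 3/(2*(-2 + 3*C))) + D) + 9)*9 = ((2*D + 3/(2*(-2 + 3*C))) + 9)*9 = (9 + 2*D + 3/(2*(-2 + 3*C)))*9 = 81 + 18*D + 27/(2*(-2 + 3*C)))
-r((-133 - 148)/(71 - 158), 214) = -9*(3 + 2*(-2 + 3*214)*(9 + 2*((-133 - 148)/(71 - 158))))/(2*(-2 + 3*214)) = -9*(3 + 2*(-2 + 642)*(9 + 2*(-281/(-87))))/(2*(-2 + 642)) = -9*(3 + 2*640*(9 + 2*(-281*(-1/87))))/(2*640) = -9*(3 + 2*640*(9 + 2*(281/87)))/(2*640) = -9*(3 + 2*640*(9 + 562/87))/(2*640) = -9*(3 + 2*640*(1345/87))/(2*640) = -9*(3 + 1721600/87)/(2*640) = -9*1721861/(2*640*87) = -1*5165583/37120 = -5165583/37120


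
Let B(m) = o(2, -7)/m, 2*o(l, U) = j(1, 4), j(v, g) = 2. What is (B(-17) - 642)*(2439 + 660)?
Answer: -33825585/17 ≈ -1.9897e+6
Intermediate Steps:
o(l, U) = 1 (o(l, U) = (1/2)*2 = 1)
B(m) = 1/m
(B(-17) - 642)*(2439 + 660) = (1/(-17) - 642)*(2439 + 660) = (-1/17 - 642)*3099 = -10915/17*3099 = -33825585/17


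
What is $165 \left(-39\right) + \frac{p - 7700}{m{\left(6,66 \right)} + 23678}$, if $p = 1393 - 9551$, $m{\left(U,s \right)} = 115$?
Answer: $- \frac{51041271}{7931} \approx -6435.7$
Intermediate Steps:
$p = -8158$
$165 \left(-39\right) + \frac{p - 7700}{m{\left(6,66 \right)} + 23678} = 165 \left(-39\right) + \frac{-8158 - 7700}{115 + 23678} = -6435 - \frac{15858}{23793} = -6435 - \frac{5286}{7931} = - \frac{51041271}{7931}$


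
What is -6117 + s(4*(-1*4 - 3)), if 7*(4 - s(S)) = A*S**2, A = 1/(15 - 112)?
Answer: -592849/97 ≈ -6111.8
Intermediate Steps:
A = -1/97 (A = 1/(-97) = -1/97 ≈ -0.010309)
s(S) = 4 + S**2/679 (s(S) = 4 - (-1)*S**2/679 = 4 + S**2/679)
-6117 + s(4*(-1*4 - 3)) = -6117 + (4 + (4*(-1*4 - 3))**2/679) = -6117 + (4 + (4*(-4 - 3))**2/679) = -6117 + (4 + (4*(-7))**2/679) = -6117 + (4 + (1/679)*(-28)**2) = -6117 + (4 + (1/679)*784) = -6117 + (4 + 112/97) = -6117 + 500/97 = -592849/97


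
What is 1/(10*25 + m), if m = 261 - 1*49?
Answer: 1/462 ≈ 0.0021645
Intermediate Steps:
m = 212 (m = 261 - 49 = 212)
1/(10*25 + m) = 1/(10*25 + 212) = 1/(250 + 212) = 1/462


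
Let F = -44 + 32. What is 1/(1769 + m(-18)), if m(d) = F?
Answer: 1/1757 ≈ 0.00056915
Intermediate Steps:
F = -12
m(d) = -12
1/(1769 + m(-18)) = 1/(1769 - 12) = 1/1757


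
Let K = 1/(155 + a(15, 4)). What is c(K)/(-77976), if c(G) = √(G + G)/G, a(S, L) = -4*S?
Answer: -√190/77976 ≈ -0.00017677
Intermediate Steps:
K = 1/95 (K = 1/(155 - 4*15) = 1/(155 - 60) = 1/95 ≈ 0.010526)
c(G) = √2/√G (c(G) = √(2*G)/G = (√2*√G)/G = √2/√G)
c(K)/(-77976) = (√2/95^(-½))/(-77976) = (√2*√95)*(-1/77976) = √190*(-1/77976) = -√190/77976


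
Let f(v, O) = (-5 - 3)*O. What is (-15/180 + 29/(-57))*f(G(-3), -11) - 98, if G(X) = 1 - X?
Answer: -2852/19 ≈ -150.11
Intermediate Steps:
f(v, O) = -8*O
(-15/180 + 29/(-57))*f(G(-3), -11) - 98 = (-15/180 + 29/(-57))*(-8*(-11)) - 98 = (-15*1/180 + 29*(-1/57))*88 - 98 = (-1/12 - 29/57)*88 - 98 = -45/76*88 - 98 = -990/19 - 98 = -2852/19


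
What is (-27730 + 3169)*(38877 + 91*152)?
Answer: -1294585749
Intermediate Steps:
(-27730 + 3169)*(38877 + 91*152) = -24561*(38877 + 13832) = -24561*52709 = -1294585749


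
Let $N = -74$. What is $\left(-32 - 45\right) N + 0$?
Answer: $5698$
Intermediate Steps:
$\left(-32 - 45\right) N + 0 = \left(-32 - 45\right) \left(-74\right) + 0 = \left(-77\right) \left(-74\right) + 0 = 5698 + 0 = 5698$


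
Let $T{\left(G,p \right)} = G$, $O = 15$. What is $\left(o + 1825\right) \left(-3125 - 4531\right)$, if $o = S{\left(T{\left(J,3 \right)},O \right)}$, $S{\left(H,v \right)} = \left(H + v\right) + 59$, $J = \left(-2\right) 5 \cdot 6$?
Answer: $-14079384$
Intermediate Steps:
$J = -60$ ($J = \left(-10\right) 6 = -60$)
$S{\left(H,v \right)} = 59 + H + v$
$o = 14$ ($o = 59 - 60 + 15 = 14$)
$\left(o + 1825\right) \left(-3125 - 4531\right) = \left(14 + 1825\right) \left(-3125 - 4531\right) = 1839 \left(-7656\right) = -14079384$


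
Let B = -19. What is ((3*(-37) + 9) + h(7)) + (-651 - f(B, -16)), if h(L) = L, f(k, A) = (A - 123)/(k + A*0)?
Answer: -14313/19 ≈ -753.32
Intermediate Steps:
f(k, A) = (-123 + A)/k (f(k, A) = (-123 + A)/(k + 0) = (-123 + A)/k)
((3*(-37) + 9) + h(7)) + (-651 - f(B, -16)) = ((3*(-37) + 9) + 7) + (-651 - (-123 - 16)/(-19)) = ((-111 + 9) + 7) + (-651 - (-1)*(-139)/19) = (-102 + 7) + (-651 - 1*139/19) = -95 + (-651 - 139/19) = -95 - 12508/19 = -14313/19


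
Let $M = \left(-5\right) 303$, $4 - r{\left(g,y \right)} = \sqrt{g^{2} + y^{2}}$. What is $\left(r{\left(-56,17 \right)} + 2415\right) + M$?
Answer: $904 - 5 \sqrt{137} \approx 845.48$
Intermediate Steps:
$r{\left(g,y \right)} = 4 - \sqrt{g^{2} + y^{2}}$
$M = -1515$
$\left(r{\left(-56,17 \right)} + 2415\right) + M = \left(\left(4 - \sqrt{\left(-56\right)^{2} + 17^{2}}\right) + 2415\right) - 1515 = \left(\left(4 - \sqrt{3136 + 289}\right) + 2415\right) - 1515 = \left(\left(4 - \sqrt{3425}\right) + 2415\right) - 1515 = \left(\left(4 - 5 \sqrt{137}\right) + 2415\right) - 1515 = \left(2419 - 5 \sqrt{137}\right) - 1515 = 904 - 5 \sqrt{137}$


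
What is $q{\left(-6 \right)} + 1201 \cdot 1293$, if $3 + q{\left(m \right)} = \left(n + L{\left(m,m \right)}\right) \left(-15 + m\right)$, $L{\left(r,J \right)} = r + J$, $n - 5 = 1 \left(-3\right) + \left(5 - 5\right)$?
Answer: $1553100$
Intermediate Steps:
$n = 2$ ($n = 5 + \left(1 \left(-3\right) + \left(5 - 5\right)\right) = 5 + \left(-3 + 0\right) = 5 - 3 = 2$)
$L{\left(r,J \right)} = J + r$
$q{\left(m \right)} = -3 + \left(-15 + m\right) \left(2 + 2 m\right)$ ($q{\left(m \right)} = -3 + \left(2 + \left(m + m\right)\right) \left(-15 + m\right) = -3 + \left(2 + 2 m\right) \left(-15 + m\right) = -3 + \left(-15 + m\right) \left(2 + 2 m\right)$)
$q{\left(-6 \right)} + 1201 \cdot 1293 = \left(-33 - -168 + 2 \left(-6\right)^{2}\right) + 1201 \cdot 1293 = \left(-33 + 168 + 2 \cdot 36\right) + 1552893 = \left(-33 + 168 + 72\right) + 1552893 = 207 + 1552893 = 1553100$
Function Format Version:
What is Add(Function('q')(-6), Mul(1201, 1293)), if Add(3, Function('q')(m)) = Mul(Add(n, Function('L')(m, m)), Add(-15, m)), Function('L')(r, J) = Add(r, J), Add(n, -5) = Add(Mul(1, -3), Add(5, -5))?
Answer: 1553100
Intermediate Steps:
n = 2 (n = Add(5, Add(Mul(1, -3), Add(5, -5))) = Add(5, Add(-3, 0)) = Add(5, -3) = 2)
Function('L')(r, J) = Add(J, r)
Function('q')(m) = Add(-3, Mul(Add(-15, m), Add(2, Mul(2, m)))) (Function('q')(m) = Add(-3, Mul(Add(2, Add(m, m)), Add(-15, m))) = Add(-3, Mul(Add(2, Mul(2, m)), Add(-15, m))) = Add(-3, Mul(Add(-15, m), Add(2, Mul(2, m)))))
Add(Function('q')(-6), Mul(1201, 1293)) = Add(Add(-33, Mul(-28, -6), Mul(2, Pow(-6, 2))), Mul(1201, 1293)) = Add(Add(-33, 168, Mul(2, 36)), 1552893) = Add(Add(-33, 168, 72), 1552893) = Add(207, 1552893) = 1553100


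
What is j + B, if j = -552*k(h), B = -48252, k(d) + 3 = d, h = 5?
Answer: -49356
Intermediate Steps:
k(d) = -3 + d
j = -1104 (j = -552*(-3 + 5) = -552*2 = -1104)
j + B = -1104 - 48252 = -49356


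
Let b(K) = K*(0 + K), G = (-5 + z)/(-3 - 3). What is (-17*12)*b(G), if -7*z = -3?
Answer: -17408/147 ≈ -118.42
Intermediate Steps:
z = 3/7 (z = -⅐*(-3) = 3/7 ≈ 0.42857)
G = 16/21 (G = (-5 + 3/7)/(-3 - 3) = -32/7/(-6) = -32/7*(-⅙) = 16/21 ≈ 0.76190)
b(K) = K² (b(K) = K*K = K²)
(-17*12)*b(G) = (-17*12)*(16/21)² = -204*256/441 = -17408/147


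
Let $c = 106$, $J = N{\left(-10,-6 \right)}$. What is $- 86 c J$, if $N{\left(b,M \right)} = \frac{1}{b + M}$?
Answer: $\frac{2279}{4} \approx 569.75$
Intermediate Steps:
$N{\left(b,M \right)} = \frac{1}{M + b}$
$J = - \frac{1}{16}$ ($J = \frac{1}{-6 - 10} = \frac{1}{-16} = - \frac{1}{16} \approx -0.0625$)
$- 86 c J = \left(-86\right) 106 \left(- \frac{1}{16}\right) = \left(-9116\right) \left(- \frac{1}{16}\right) = \frac{2279}{4}$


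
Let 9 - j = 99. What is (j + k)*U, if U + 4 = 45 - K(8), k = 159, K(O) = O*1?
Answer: 2277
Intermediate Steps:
j = -90 (j = 9 - 1*99 = 9 - 99 = -90)
K(O) = O
U = 33 (U = -4 + (45 - 1*8) = -4 + (45 - 8) = -4 + 37 = 33)
(j + k)*U = (-90 + 159)*33 = 69*33 = 2277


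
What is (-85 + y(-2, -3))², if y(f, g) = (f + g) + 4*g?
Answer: 10404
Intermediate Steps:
y(f, g) = f + 5*g
(-85 + y(-2, -3))² = (-85 + (-2 + 5*(-3)))² = (-85 + (-2 - 15))² = (-85 - 17)² = (-102)² = 10404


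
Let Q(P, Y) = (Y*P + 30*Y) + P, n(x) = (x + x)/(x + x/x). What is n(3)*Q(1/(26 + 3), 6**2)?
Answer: 94071/58 ≈ 1621.9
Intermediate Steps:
n(x) = 2*x/(1 + x) (n(x) = (2*x)/(x + 1) = (2*x)/(1 + x) = 2*x/(1 + x))
Q(P, Y) = P + 30*Y + P*Y (Q(P, Y) = (P*Y + 30*Y) + P = (30*Y + P*Y) + P = P + 30*Y + P*Y)
n(3)*Q(1/(26 + 3), 6**2) = (2*3/(1 + 3))*(1/(26 + 3) + 30*6**2 + 6**2/(26 + 3)) = (2*3/4)*(1/29 + 30*36 + 36/29) = (2*3*(1/4))*(1/29 + 1080 + (1/29)*36) = 3*(1/29 + 1080 + 36/29)/2 = (3/2)*(31357/29) = 94071/58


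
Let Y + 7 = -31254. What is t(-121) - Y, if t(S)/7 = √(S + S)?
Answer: 31261 + 77*I*√2 ≈ 31261.0 + 108.89*I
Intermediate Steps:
t(S) = 7*√2*√S (t(S) = 7*√(S + S) = 7*√(2*S) = 7*(√2*√S) = 7*√2*√S)
Y = -31261 (Y = -7 - 31254 = -31261)
t(-121) - Y = 7*√2*√(-121) - 1*(-31261) = 7*√2*(11*I) + 31261 = 77*I*√2 + 31261 = 31261 + 77*I*√2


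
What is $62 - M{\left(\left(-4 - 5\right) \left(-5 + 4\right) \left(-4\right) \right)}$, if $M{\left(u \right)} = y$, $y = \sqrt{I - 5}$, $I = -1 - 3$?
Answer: $62 - 3 i \approx 62.0 - 3.0 i$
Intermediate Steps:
$I = -4$
$y = 3 i$ ($y = \sqrt{-4 - 5} = \sqrt{-9} = 3 i \approx 3.0 i$)
$M{\left(u \right)} = 3 i$
$62 - M{\left(\left(-4 - 5\right) \left(-5 + 4\right) \left(-4\right) \right)} = 62 - 3 i$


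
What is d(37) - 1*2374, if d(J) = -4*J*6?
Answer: -3262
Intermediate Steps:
d(J) = -24*J
d(37) - 1*2374 = -24*37 - 1*2374 = -888 - 2374 = -3262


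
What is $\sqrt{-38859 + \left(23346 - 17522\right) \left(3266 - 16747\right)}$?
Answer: $i \sqrt{78552203} \approx 8863.0 i$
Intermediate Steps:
$\sqrt{-38859 + \left(23346 - 17522\right) \left(3266 - 16747\right)} = \sqrt{-38859 + 5824 \left(-13481\right)} = \sqrt{-38859 - 78513344} = \sqrt{-78552203} = i \sqrt{78552203}$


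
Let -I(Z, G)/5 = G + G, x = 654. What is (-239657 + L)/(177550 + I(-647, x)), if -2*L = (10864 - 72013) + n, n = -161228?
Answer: -256937/342020 ≈ -0.75123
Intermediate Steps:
L = 222377/2 (L = -((10864 - 72013) - 161228)/2 = -(-61149 - 161228)/2 = -1/2*(-222377) = 222377/2 ≈ 1.1119e+5)
I(Z, G) = -10*G (I(Z, G) = -5*(G + G) = -10*G)
(-239657 + L)/(177550 + I(-647, x)) = (-239657 + 222377/2)/(177550 - 10*654) = -256937/(2*(177550 - 6540)) = -256937/2/171010 = -256937/2*1/171010 = -256937/342020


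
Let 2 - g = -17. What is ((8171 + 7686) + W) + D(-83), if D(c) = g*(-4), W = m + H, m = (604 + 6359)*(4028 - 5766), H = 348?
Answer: -12085565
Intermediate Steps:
g = 19 (g = 2 - 1*(-17) = 2 + 17 = 19)
m = -12101694 (m = 6963*(-1738) = -12101694)
W = -12101346 (W = -12101694 + 348 = -12101346)
D(c) = -76 (D(c) = 19*(-4) = -76)
((8171 + 7686) + W) + D(-83) = ((8171 + 7686) - 12101346) - 76 = (15857 - 12101346) - 76 = -12085489 - 76 = -12085565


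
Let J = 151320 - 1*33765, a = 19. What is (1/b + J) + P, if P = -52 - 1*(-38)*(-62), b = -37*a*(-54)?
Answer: 4371210415/37962 ≈ 1.1515e+5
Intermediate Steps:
b = 37962 (b = -37*19*(-54) = -703*(-54) = 37962)
P = -2408 (P = -52 + 38*(-62) = -52 - 2356 = -2408)
J = 117555 (J = 151320 - 33765 = 117555)
(1/b + J) + P = (1/37962 + 117555) - 2408 = 4462622911/37962 - 2408 = 4371210415/37962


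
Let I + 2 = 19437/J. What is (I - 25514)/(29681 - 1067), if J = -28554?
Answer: -242867767/272348052 ≈ -0.89176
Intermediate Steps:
I = -25515/9518 (I = -2 + 19437/(-28554) = -2 + 19437*(-1/28554) = -2 - 6479/9518 = -25515/9518 ≈ -2.6807)
(I - 25514)/(29681 - 1067) = (-25515/9518 - 25514)/(29681 - 1067) = -242867767/9518/28614 = -242867767/9518*1/28614 = -242867767/272348052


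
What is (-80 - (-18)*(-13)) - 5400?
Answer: -5714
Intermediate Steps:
(-80 - (-18)*(-13)) - 5400 = (-80 - 3*78) - 5400 = (-80 - 234) - 5400 = -314 - 5400 = -5714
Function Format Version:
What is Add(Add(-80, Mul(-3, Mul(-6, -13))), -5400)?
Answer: -5714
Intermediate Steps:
Add(Add(-80, Mul(-3, Mul(-6, -13))), -5400) = Add(Add(-80, Mul(-3, 78)), -5400) = Add(Add(-80, -234), -5400) = Add(-314, -5400) = -5714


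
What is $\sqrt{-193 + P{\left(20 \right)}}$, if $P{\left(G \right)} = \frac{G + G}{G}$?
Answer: $i \sqrt{191} \approx 13.82 i$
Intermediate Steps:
$P{\left(G \right)} = 2$ ($P{\left(G \right)} = \frac{2 G}{G} = 2$)
$\sqrt{-193 + P{\left(20 \right)}} = \sqrt{-193 + 2} = \sqrt{-191} = i \sqrt{191}$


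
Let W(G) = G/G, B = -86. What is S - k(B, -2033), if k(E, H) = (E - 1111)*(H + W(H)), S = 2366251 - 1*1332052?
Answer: -1398105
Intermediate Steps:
S = 1034199 (S = 2366251 - 1332052 = 1034199)
W(G) = 1
k(E, H) = (1 + H)*(-1111 + E) (k(E, H) = (E - 1111)*(H + 1) = (-1111 + E)*(1 + H) = (1 + H)*(-1111 + E))
S - k(B, -2033) = 1034199 - (-1111 - 86 - 1111*(-2033) - 86*(-2033)) = 1034199 - (-1111 - 86 + 2258663 + 174838) = 1034199 - 1*2432304 = 1034199 - 2432304 = -1398105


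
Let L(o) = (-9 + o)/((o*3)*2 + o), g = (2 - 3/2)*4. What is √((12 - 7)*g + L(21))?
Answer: √494/7 ≈ 3.1752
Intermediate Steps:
g = 2 (g = (2 - 3*½)*4 = (2 - 3/2)*4 = (½)*4 = 2)
L(o) = (-9 + o)/(7*o) (L(o) = (-9 + o)/((3*o)*2 + o) = (-9 + o)/(6*o + o) = (-9 + o)/((7*o)) = (-9 + o)*(1/(7*o)) = (-9 + o)/(7*o))
√((12 - 7)*g + L(21)) = √((12 - 7)*2 + (⅐)*(-9 + 21)/21) = √(5*2 + (⅐)*(1/21)*12) = √(10 + 4/49) = √(494/49) = √494/7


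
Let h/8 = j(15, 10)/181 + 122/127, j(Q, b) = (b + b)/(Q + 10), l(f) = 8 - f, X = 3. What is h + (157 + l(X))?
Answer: 19506814/114935 ≈ 169.72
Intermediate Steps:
j(Q, b) = 2*b/(10 + Q) (j(Q, b) = (2*b)/(10 + Q) = 2*b/(10 + Q))
h = 887344/114935 (h = 8*((2*10/(10 + 15))/181 + 122/127) = 8*((2*10/25)*(1/181) + 122*(1/127)) = 8*((2*10*(1/25))*(1/181) + 122/127) = 8*((⅘)*(1/181) + 122/127) = 8*(4/905 + 122/127) = 8*(110918/114935) = 887344/114935 ≈ 7.7204)
h + (157 + l(X)) = 887344/114935 + (157 + (8 - 1*3)) = 887344/114935 + (157 + (8 - 3)) = 887344/114935 + (157 + 5) = 887344/114935 + 162 = 19506814/114935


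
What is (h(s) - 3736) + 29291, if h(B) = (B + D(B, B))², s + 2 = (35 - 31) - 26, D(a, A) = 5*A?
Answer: 46291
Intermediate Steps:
s = -24 (s = -2 + ((35 - 31) - 26) = -2 + (4 - 26) = -2 - 22 = -24)
h(B) = 36*B² (h(B) = (B + 5*B)² = (6*B)² = 36*B²)
(h(s) - 3736) + 29291 = (36*(-24)² - 3736) + 29291 = (36*576 - 3736) + 29291 = (20736 - 3736) + 29291 = 17000 + 29291 = 46291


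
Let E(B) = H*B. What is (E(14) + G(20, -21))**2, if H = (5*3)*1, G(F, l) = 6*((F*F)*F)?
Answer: 2324204100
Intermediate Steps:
G(F, l) = 6*F**3 (G(F, l) = 6*(F**2*F) = 6*F**3)
H = 15 (H = 15*1 = 15)
E(B) = 15*B
(E(14) + G(20, -21))**2 = (15*14 + 6*20**3)**2 = (210 + 6*8000)**2 = (210 + 48000)**2 = 48210**2 = 2324204100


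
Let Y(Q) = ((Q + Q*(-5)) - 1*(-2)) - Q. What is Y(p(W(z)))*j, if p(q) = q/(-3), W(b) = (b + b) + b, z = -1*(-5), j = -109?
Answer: -2943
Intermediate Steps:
z = 5
W(b) = 3*b (W(b) = 2*b + b = 3*b)
p(q) = -q/3 (p(q) = q*(-1/3) = -q/3)
Y(Q) = 2 - 5*Q (Y(Q) = ((Q - 5*Q) + 2) - Q = (-4*Q + 2) - Q = (2 - 4*Q) - Q = 2 - 5*Q)
Y(p(W(z)))*j = (2 - (-5)*3*5/3)*(-109) = (2 - (-5)*15/3)*(-109) = (2 - 5*(-5))*(-109) = (2 + 25)*(-109) = 27*(-109) = -2943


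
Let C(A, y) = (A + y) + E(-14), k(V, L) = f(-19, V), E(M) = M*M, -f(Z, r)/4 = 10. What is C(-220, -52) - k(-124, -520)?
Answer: -36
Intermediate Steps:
f(Z, r) = -40 (f(Z, r) = -4*10 = -40)
E(M) = M**2
k(V, L) = -40
C(A, y) = 196 + A + y (C(A, y) = (A + y) + (-14)**2 = (A + y) + 196 = 196 + A + y)
C(-220, -52) - k(-124, -520) = (196 - 220 - 52) - 1*(-40) = -76 + 40 = -36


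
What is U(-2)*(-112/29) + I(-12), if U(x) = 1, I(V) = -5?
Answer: -257/29 ≈ -8.8621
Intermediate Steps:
U(-2)*(-112/29) + I(-12) = 1*(-112/29) - 5 = -112/29 - 5 = -257/29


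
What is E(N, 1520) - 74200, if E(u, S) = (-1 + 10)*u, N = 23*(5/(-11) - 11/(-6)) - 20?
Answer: -1630081/22 ≈ -74095.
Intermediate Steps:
N = 773/66 (N = 23*(5*(-1/11) - 11*(-⅙)) - 20 = 23*(-5/11 + 11/6) - 20 = 23*(91/66) - 20 = 2093/66 - 20 = 773/66 ≈ 11.712)
E(u, S) = 9*u
E(N, 1520) - 74200 = 9*(773/66) - 74200 = 2319/22 - 74200 = -1630081/22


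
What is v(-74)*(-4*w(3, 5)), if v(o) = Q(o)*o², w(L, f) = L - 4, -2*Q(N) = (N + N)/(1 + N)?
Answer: -1620896/73 ≈ -22204.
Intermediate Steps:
Q(N) = -N/(1 + N) (Q(N) = -(N + N)/(2*(1 + N)) = -2*N/(2*(1 + N)) = -N/(1 + N))
w(L, f) = -4 + L
v(o) = -o³/(1 + o) (v(o) = (-o/(1 + o))*o² = -o³/(1 + o))
v(-74)*(-4*w(3, 5)) = (-1*(-74)³/(1 - 74))*(-4*(-4 + 3)) = (-1*(-405224)/(-73))*(-4*(-1)) = -1*(-405224)*(-1/73)*4 = -405224/73*4 = -1620896/73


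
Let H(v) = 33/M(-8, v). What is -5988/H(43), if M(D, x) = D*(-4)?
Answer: -63872/11 ≈ -5806.5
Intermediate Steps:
M(D, x) = -4*D
H(v) = 33/32 (H(v) = 33/((-4*(-8))) = 33/32)
-5988/H(43) = -5988/33/32 = -5988*32/33 = -63872/11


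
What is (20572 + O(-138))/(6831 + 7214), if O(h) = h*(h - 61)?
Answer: 48034/14045 ≈ 3.4200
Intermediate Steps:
O(h) = h*(-61 + h)
(20572 + O(-138))/(6831 + 7214) = (20572 - 138*(-61 - 138))/(6831 + 7214) = (20572 - 138*(-199))/14045 = (20572 + 27462)*(1/14045) = 48034*(1/14045) = 48034/14045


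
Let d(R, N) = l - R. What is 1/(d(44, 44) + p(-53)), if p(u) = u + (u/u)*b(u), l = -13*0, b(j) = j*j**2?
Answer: -1/148974 ≈ -6.7126e-6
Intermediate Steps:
b(j) = j**3
l = 0
d(R, N) = -R (d(R, N) = 0 - R = -R)
p(u) = u + u**3 (p(u) = u + (u/u)*u**3 = u + 1*u**3 = u + u**3)
1/(d(44, 44) + p(-53)) = 1/(-1*44 + (-53 + (-53)**3)) = 1/(-44 + (-53 - 148877)) = 1/(-44 - 148930) = 1/(-148974) = -1/148974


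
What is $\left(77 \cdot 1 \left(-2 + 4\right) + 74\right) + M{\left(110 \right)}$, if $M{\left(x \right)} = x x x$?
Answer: $1331228$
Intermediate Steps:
$M{\left(x \right)} = x^{3}$ ($M{\left(x \right)} = x^{2} x = x^{3}$)
$\left(77 \cdot 1 \left(-2 + 4\right) + 74\right) + M{\left(110 \right)} = \left(77 \cdot 1 \left(-2 + 4\right) + 74\right) + 110^{3} = \left(77 \cdot 1 \cdot 2 + 74\right) + 1331000 = \left(77 \cdot 2 + 74\right) + 1331000 = \left(154 + 74\right) + 1331000 = 228 + 1331000 = 1331228$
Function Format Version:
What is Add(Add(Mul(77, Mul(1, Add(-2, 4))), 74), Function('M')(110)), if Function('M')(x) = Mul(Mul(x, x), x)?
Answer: 1331228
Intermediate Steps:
Function('M')(x) = Pow(x, 3) (Function('M')(x) = Mul(Pow(x, 2), x) = Pow(x, 3))
Add(Add(Mul(77, Mul(1, Add(-2, 4))), 74), Function('M')(110)) = Add(Add(Mul(77, Mul(1, Add(-2, 4))), 74), Pow(110, 3)) = Add(Add(Mul(77, Mul(1, 2)), 74), 1331000) = Add(Add(Mul(77, 2), 74), 1331000) = Add(Add(154, 74), 1331000) = Add(228, 1331000) = 1331228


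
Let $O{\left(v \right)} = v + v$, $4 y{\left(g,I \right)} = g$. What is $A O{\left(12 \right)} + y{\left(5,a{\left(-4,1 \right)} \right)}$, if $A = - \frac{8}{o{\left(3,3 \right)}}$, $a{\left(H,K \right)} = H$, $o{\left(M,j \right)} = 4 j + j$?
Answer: $- \frac{231}{20} \approx -11.55$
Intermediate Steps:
$o{\left(M,j \right)} = 5 j$
$A = - \frac{8}{15}$ ($A = - \frac{8}{5 \cdot 3} = - \frac{8}{15} \approx -0.53333$)
$y{\left(g,I \right)} = \frac{g}{4}$
$O{\left(v \right)} = 2 v$
$A O{\left(12 \right)} + y{\left(5,a{\left(-4,1 \right)} \right)} = - \frac{8 \cdot 2 \cdot 12}{15} + \frac{1}{4} \cdot 5 = \left(- \frac{8}{15}\right) 24 + \frac{5}{4} = - \frac{64}{5} + \frac{5}{4} = - \frac{231}{20}$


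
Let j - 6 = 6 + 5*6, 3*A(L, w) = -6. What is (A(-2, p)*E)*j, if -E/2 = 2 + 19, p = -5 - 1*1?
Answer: 3528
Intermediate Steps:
p = -6 (p = -5 - 1 = -6)
A(L, w) = -2 (A(L, w) = (⅓)*(-6) = -2)
j = 42 (j = 6 + (6 + 5*6) = 6 + (6 + 30) = 6 + 36 = 42)
E = -42 (E = -2*(2 + 19) = -2*21 = -42)
(A(-2, p)*E)*j = -2*(-42)*42 = 84*42 = 3528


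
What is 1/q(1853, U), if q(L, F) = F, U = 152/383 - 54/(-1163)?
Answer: 445429/197458 ≈ 2.2558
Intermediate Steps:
U = 197458/445429 (U = 152*(1/383) - 54*(-1/1163) = 152/383 + 54/1163 = 197458/445429 ≈ 0.44330)
1/q(1853, U) = 1/(197458/445429) = 445429/197458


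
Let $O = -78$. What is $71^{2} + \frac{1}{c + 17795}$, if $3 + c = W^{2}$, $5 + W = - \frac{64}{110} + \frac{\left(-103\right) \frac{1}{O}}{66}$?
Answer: $\frac{59526860738968561}{11808541971121} \approx 5041.0$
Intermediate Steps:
$W = - \frac{143161}{25740}$ ($W = -5 - \left(\frac{32}{55} - \frac{\left(-103\right) \frac{1}{-78}}{66}\right) = -5 - \left(\frac{32}{55} - \left(-103\right) \left(- \frac{1}{78}\right) \frac{1}{66}\right) = -5 + \left(- \frac{32}{55} + \frac{103}{78} \cdot \frac{1}{66}\right) = -5 + \left(- \frac{32}{55} + \frac{103}{5148}\right) = -5 - \frac{14461}{25740} = - \frac{143161}{25740} \approx -5.5618$)
$c = \frac{18507429121}{662547600}$ ($c = -3 + \left(- \frac{143161}{25740}\right)^{2} = -3 + \frac{20495071921}{662547600} = \frac{18507429121}{662547600} \approx 27.934$)
$71^{2} + \frac{1}{c + 17795} = 71^{2} + \frac{1}{\frac{18507429121}{662547600} + 17795} = 5041 + \frac{1}{\frac{11808541971121}{662547600}} = 5041 + \frac{662547600}{11808541971121} = \frac{59526860738968561}{11808541971121}$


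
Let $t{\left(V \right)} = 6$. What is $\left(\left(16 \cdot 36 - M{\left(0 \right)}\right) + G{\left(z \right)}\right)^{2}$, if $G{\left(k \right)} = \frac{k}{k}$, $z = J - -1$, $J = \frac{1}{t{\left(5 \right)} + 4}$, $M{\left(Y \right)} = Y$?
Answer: $332929$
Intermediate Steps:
$J = \frac{1}{10}$ ($J = \frac{1}{6 + 4} = \frac{1}{10} \approx 0.1$)
$z = \frac{11}{10}$ ($z = \frac{1}{10} - -1 = \frac{1}{10} + 1 = \frac{11}{10} \approx 1.1$)
$G{\left(k \right)} = 1$
$\left(\left(16 \cdot 36 - M{\left(0 \right)}\right) + G{\left(z \right)}\right)^{2} = \left(\left(16 \cdot 36 - 0\right) + 1\right)^{2} = \left(\left(576 + 0\right) + 1\right)^{2} = \left(576 + 1\right)^{2} = 577^{2} = 332929$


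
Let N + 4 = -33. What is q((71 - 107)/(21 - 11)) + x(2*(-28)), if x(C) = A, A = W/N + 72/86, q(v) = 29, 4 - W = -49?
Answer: 45192/1591 ≈ 28.405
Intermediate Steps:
N = -37 (N = -4 - 33 = -37)
W = 53 (W = 4 - 1*(-49) = 4 + 49 = 53)
A = -947/1591 (A = 53/(-37) + 72/86 = 53*(-1/37) + 72*(1/86) = -53/37 + 36/43 = -947/1591 ≈ -0.59522)
x(C) = -947/1591
q((71 - 107)/(21 - 11)) + x(2*(-28)) = 29 - 947/1591 = 45192/1591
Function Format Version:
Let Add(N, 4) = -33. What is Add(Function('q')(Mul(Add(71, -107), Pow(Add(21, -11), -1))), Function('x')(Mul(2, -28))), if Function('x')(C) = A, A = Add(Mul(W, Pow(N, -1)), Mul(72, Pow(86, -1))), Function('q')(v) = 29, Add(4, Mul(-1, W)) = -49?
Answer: Rational(45192, 1591) ≈ 28.405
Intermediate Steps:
N = -37 (N = Add(-4, -33) = -37)
W = 53 (W = Add(4, Mul(-1, -49)) = Add(4, 49) = 53)
A = Rational(-947, 1591) (A = Add(Mul(53, Pow(-37, -1)), Mul(72, Pow(86, -1))) = Add(Mul(53, Rational(-1, 37)), Mul(72, Rational(1, 86))) = Add(Rational(-53, 37), Rational(36, 43)) = Rational(-947, 1591) ≈ -0.59522)
Function('x')(C) = Rational(-947, 1591)
Add(Function('q')(Mul(Add(71, -107), Pow(Add(21, -11), -1))), Function('x')(Mul(2, -28))) = Add(29, Rational(-947, 1591)) = Rational(45192, 1591)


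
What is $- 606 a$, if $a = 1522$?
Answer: $-922332$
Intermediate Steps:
$- 606 a = \left(-606\right) 1522 = -922332$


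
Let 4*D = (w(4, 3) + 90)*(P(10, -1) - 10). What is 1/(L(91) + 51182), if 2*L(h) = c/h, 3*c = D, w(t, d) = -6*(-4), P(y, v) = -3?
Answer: 28/1433077 ≈ 1.9538e-5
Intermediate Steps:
w(t, d) = 24
D = -741/2 (D = ((24 + 90)*(-3 - 10))/4 = (114*(-13))/4 = (¼)*(-1482) = -741/2 ≈ -370.50)
c = -247/2 (c = (⅓)*(-741/2) = -247/2 ≈ -123.50)
L(h) = -247/(4*h) (L(h) = (-247/(2*h))/2 = -247/(4*h))
1/(L(91) + 51182) = 1/(-247/4/91 + 51182) = 1/(-247/4*1/91 + 51182) = 1/(-19/28 + 51182) = 1/(1433077/28) = 28/1433077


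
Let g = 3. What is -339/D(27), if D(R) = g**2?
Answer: -113/3 ≈ -37.667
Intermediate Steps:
D(R) = 9 (D(R) = 3**2 = 9)
-339/D(27) = -339/9 = -339*1/9 = -113/3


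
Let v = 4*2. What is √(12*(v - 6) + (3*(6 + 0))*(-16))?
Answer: 2*I*√66 ≈ 16.248*I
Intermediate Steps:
v = 8
√(12*(v - 6) + (3*(6 + 0))*(-16)) = √(12*(8 - 6) + (3*(6 + 0))*(-16)) = √(12*2 + (3*6)*(-16)) = √(24 + 18*(-16)) = √(24 - 288) = √(-264) = 2*I*√66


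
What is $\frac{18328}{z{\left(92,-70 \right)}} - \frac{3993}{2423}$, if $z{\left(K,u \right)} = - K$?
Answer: $- \frac{11194025}{55729} \approx -200.87$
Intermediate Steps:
$\frac{18328}{z{\left(92,-70 \right)}} - \frac{3993}{2423} = \frac{18328}{\left(-1\right) 92} - \frac{3993}{2423} = \frac{18328}{-92} - \frac{3993}{2423} = 18328 \left(- \frac{1}{92}\right) - \frac{3993}{2423} = - \frac{4582}{23} - \frac{3993}{2423} = - \frac{11194025}{55729}$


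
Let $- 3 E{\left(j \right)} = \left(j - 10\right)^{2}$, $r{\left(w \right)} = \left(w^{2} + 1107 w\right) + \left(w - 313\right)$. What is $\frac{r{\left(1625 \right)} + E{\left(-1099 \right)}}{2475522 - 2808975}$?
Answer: $- \frac{12092555}{1000359} \approx -12.088$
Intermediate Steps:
$r{\left(w \right)} = -313 + w^{2} + 1108 w$ ($r{\left(w \right)} = \left(w^{2} + 1107 w\right) + \left(-313 + w\right) = -313 + w^{2} + 1108 w$)
$E{\left(j \right)} = - \frac{\left(-10 + j\right)^{2}}{3}$ ($E{\left(j \right)} = - \frac{\left(j - 10\right)^{2}}{3} = - \frac{\left(-10 + j\right)^{2}}{3}$)
$\frac{r{\left(1625 \right)} + E{\left(-1099 \right)}}{2475522 - 2808975} = \frac{\left(-313 + 1625^{2} + 1108 \cdot 1625\right) - \frac{\left(-10 - 1099\right)^{2}}{3}}{2475522 - 2808975} = \frac{\left(-313 + 2640625 + 1800500\right) - \frac{\left(-1109\right)^{2}}{3}}{-333453} = \left(4440812 - \frac{1229881}{3}\right) \left(- \frac{1}{333453}\right) = \frac{12092555}{3} \left(- \frac{1}{333453}\right) = - \frac{12092555}{1000359}$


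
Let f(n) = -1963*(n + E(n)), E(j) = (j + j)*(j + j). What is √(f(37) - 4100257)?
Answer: 2*I*√3730569 ≈ 3862.9*I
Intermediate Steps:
E(j) = 4*j² (E(j) = (2*j)*(2*j) = 4*j²)
f(n) = -7852*n² - 1963*n (f(n) = -1963*(n + 4*n²) = -7852*n² - 1963*n)
√(f(37) - 4100257) = √(1963*37*(-1 - 4*37) - 4100257) = √(1963*37*(-1 - 148) - 4100257) = √(1963*37*(-149) - 4100257) = √(-10822019 - 4100257) = √(-14922276) = 2*I*√3730569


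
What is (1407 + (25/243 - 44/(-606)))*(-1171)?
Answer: -40442016668/24543 ≈ -1.6478e+6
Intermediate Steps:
(1407 + (25/243 - 44/(-606)))*(-1171) = (1407 + (25*(1/243) - 44*(-1/606)))*(-1171) = (1407 + (25/243 + 22/303))*(-1171) = (1407 + 4307/24543)*(-1171) = (34536308/24543)*(-1171) = -40442016668/24543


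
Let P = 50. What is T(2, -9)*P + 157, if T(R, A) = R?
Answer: 257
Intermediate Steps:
T(2, -9)*P + 157 = 2*50 + 157 = 100 + 157 = 257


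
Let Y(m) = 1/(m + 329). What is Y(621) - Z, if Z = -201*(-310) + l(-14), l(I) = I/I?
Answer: -59195449/950 ≈ -62311.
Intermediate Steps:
l(I) = 1
Z = 62311 (Z = -201*(-310) + 1 = 62310 + 1 = 62311)
Y(m) = 1/(329 + m)
Y(621) - Z = 1/(329 + 621) - 1*62311 = 1/950 - 62311 = -59195449/950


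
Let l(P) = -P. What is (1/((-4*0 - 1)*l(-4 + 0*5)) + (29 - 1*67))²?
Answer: 23409/16 ≈ 1463.1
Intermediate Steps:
(1/((-4*0 - 1)*l(-4 + 0*5)) + (29 - 1*67))² = (1/((-4*0 - 1)*(-(-4 + 0*5))) + (29 - 1*67))² = (1/((0 - 1)*(-(-4 + 0))) + (29 - 67))² = (1/(-(-1)*(-4)) - 38)² = (1/(-1*4) - 38)² = (1/(-4) - 38)² = (-¼ - 38)² = (-153/4)² = 23409/16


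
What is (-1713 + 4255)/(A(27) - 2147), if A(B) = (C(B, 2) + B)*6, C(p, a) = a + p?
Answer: -2542/1811 ≈ -1.4036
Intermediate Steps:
A(B) = 12 + 12*B (A(B) = ((2 + B) + B)*6 = (2 + 2*B)*6 = 12 + 12*B)
(-1713 + 4255)/(A(27) - 2147) = (-1713 + 4255)/((12 + 12*27) - 2147) = 2542/((12 + 324) - 2147) = 2542/(336 - 2147) = 2542/(-1811) = 2542*(-1/1811) = -2542/1811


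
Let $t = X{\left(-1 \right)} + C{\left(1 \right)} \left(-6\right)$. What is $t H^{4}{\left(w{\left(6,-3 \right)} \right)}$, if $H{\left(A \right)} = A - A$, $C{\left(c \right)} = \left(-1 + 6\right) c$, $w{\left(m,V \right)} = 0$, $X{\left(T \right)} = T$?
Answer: $0$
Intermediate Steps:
$C{\left(c \right)} = 5 c$
$t = -31$ ($t = -1 + 5 \cdot 1 \left(-6\right) = -1 + 5 \left(-6\right) = -1 - 30 = -31$)
$H{\left(A \right)} = 0$
$t H^{4}{\left(w{\left(6,-3 \right)} \right)} = - 31 \cdot 0^{4} = \left(-31\right) 0 = 0$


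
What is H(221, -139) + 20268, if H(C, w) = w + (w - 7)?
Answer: 19983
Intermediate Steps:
H(C, w) = -7 + 2*w (H(C, w) = w + (-7 + w) = -7 + 2*w)
H(221, -139) + 20268 = (-7 + 2*(-139)) + 20268 = (-7 - 278) + 20268 = -285 + 20268 = 19983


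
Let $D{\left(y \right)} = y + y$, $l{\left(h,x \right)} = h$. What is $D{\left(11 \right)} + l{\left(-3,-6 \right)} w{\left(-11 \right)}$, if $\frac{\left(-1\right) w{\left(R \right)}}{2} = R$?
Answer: $-44$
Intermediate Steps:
$w{\left(R \right)} = - 2 R$
$D{\left(y \right)} = 2 y$
$D{\left(11 \right)} + l{\left(-3,-6 \right)} w{\left(-11 \right)} = 2 \cdot 11 - 3 \left(\left(-2\right) \left(-11\right)\right) = 22 - 66 = -44$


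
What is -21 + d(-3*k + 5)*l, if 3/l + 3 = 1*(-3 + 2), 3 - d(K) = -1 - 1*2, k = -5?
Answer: -51/2 ≈ -25.500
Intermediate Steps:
d(K) = 6 (d(K) = 3 - (-1 - 1*2) = 3 - (-1 - 2) = 3 - 1*(-3) = 3 + 3 = 6)
l = -¾ (l = 3/(-3 + 1*(-3 + 2)) = 3/(-3 + 1*(-1)) = 3/(-3 - 1) = 3/(-4) = 3*(-¼) = -¾ ≈ -0.75000)
-21 + d(-3*k + 5)*l = -21 + 6*(-¾) = -21 - 9/2 = -51/2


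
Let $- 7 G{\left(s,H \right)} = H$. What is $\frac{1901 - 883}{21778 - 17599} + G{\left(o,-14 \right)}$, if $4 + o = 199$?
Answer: $\frac{9376}{4179} \approx 2.2436$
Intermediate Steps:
$o = 195$ ($o = -4 + 199 = 195$)
$G{\left(s,H \right)} = - \frac{H}{7}$
$\frac{1901 - 883}{21778 - 17599} + G{\left(o,-14 \right)} = \frac{1901 - 883}{21778 - 17599} - -2 = \frac{1018}{21778 - 17599} + 2 = \frac{1018}{4179} + 2 = \frac{9376}{4179}$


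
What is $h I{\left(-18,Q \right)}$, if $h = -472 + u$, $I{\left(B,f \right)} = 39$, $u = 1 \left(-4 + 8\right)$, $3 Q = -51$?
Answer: $-18252$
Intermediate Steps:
$Q = -17$ ($Q = \frac{1}{3} \left(-51\right) = -17$)
$u = 4$ ($u = 1 \cdot 4 = 4$)
$h = -468$ ($h = -472 + 4 = -468$)
$h I{\left(-18,Q \right)} = \left(-468\right) 39 = -18252$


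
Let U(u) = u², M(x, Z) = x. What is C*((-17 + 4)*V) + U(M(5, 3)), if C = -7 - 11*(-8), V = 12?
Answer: -12611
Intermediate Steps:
C = 81 (C = -7 + 88 = 81)
C*((-17 + 4)*V) + U(M(5, 3)) = 81*((-17 + 4)*12) + 5² = 81*(-13*12) + 25 = 81*(-156) + 25 = -12636 + 25 = -12611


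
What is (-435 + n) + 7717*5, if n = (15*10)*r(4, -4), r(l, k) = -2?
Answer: 37850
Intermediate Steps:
n = -300 (n = (15*10)*(-2) = 150*(-2) = -300)
(-435 + n) + 7717*5 = (-435 - 300) + 7717*5 = -735 + 38585 = 37850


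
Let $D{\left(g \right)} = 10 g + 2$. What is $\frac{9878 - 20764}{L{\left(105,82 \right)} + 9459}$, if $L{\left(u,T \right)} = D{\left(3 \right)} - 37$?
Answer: $- \frac{5443}{4727} \approx -1.1515$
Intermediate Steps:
$D{\left(g \right)} = 2 + 10 g$
$L{\left(u,T \right)} = -5$ ($L{\left(u,T \right)} = \left(2 + 10 \cdot 3\right) - 37 = \left(2 + 30\right) - 37 = 32 - 37 = -5$)
$\frac{9878 - 20764}{L{\left(105,82 \right)} + 9459} = \frac{9878 - 20764}{-5 + 9459} = - \frac{10886}{9454} = \left(-10886\right) \frac{1}{9454} = - \frac{5443}{4727}$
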